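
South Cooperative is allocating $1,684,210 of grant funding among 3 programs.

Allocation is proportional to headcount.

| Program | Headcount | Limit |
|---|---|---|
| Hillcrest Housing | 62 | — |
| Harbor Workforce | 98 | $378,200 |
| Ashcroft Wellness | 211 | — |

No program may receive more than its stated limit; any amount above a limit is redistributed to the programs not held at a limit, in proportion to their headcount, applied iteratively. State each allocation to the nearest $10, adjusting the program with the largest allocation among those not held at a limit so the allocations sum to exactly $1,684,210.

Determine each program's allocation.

Sum of headcount: 371.
Unconstrained shares: Hillcrest Housing 281,458.27; Harbor Workforce 444,885.66; Ashcroft Wellness 957,866.06.
Held at cap: Harbor Workforce ($378,200); remaining pool $1,306,010 reallocated over remaining headcount 273.
Remaining shares: Hillcrest Housing 296,603.00 → $296,600; Ashcroft Wellness 1,009,407.00 → $1,009,410.

Hillcrest Housing: $296,600 · Harbor Workforce: $378,200 · Ashcroft Wellness: $1,009,410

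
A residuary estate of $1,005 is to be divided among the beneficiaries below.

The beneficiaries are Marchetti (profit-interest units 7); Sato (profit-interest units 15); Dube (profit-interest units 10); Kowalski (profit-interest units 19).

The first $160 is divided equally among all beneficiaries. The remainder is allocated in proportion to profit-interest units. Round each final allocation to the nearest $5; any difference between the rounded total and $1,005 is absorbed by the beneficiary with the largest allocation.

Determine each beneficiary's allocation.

Marchetti: $155 | Sato: $290 | Dube: $205 | Kowalski: $355

Equal tier: $160 ÷ 4 = $40 apiece.
Remainder $845 by profit-interest units (total 51): Marchetti 115.98 → $115; Sato 248.53 → $250; Dube 165.69 → $165; Kowalski 314.80 → $315.
Totals: Marchetti $40 + $115 = $155; Sato $40 + $250 = $290; Dube $40 + $165 = $205; Kowalski $40 + $315 = $355.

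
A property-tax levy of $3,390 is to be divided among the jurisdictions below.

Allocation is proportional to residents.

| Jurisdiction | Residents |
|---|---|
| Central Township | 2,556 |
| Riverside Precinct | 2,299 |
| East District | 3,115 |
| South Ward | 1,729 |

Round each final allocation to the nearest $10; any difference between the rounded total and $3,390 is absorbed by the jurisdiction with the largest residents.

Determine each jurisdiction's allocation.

Central Township: $890 · Riverside Precinct: $800 · East District: $1,100 · South Ward: $600

Residents total: 9,699.
Proportional shares: Central Township 2,556/9,699 × $3,390 = 893.37; Riverside Precinct 2,299/9,699 × $3,390 = 803.55; East District 3,115/9,699 × $3,390 = 1,088.76; South Ward 1,729/9,699 × $3,390 = 604.32.
After rounding ($10): Central Township $890; Riverside Precinct $800; East District $1,090; South Ward $600. Sum = $3,380.
Difference $3,390 − $3,380 = +$10 applied to largest residents (East District): East District becomes $1,100.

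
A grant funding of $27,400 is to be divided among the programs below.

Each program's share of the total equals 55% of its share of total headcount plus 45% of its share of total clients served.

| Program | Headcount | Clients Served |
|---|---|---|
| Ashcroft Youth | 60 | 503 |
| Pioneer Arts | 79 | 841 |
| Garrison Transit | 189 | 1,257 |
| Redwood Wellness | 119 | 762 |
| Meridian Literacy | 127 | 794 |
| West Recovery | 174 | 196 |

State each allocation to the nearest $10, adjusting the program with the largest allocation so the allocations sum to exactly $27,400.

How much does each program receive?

Totals — headcount 748, clients served 4,353.
Composite weights (55% headcount + 45% clients served): Ashcroft Youth 0.0961; Pioneer Arts 0.1450; Garrison Transit 0.2689; Redwood Wellness 0.1663; Meridian Literacy 0.1755; West Recovery 0.1482.
Raw shares: Ashcroft Youth 2,633.59; Pioneer Arts 3,973.77; Garrison Transit 7,368.28; Redwood Wellness 4,555.89; Meridian Literacy 4,807.70; West Recovery 4,060.76.
After rounding ($10): Ashcroft Youth $2,630; Pioneer Arts $3,970; Garrison Transit $7,370; Redwood Wellness $4,560; Meridian Literacy $4,810; West Recovery $4,060. Sum = $27,400.
Sum already equals the total — no adjustment.

Ashcroft Youth: $2,630 · Pioneer Arts: $3,970 · Garrison Transit: $7,370 · Redwood Wellness: $4,560 · Meridian Literacy: $4,810 · West Recovery: $4,060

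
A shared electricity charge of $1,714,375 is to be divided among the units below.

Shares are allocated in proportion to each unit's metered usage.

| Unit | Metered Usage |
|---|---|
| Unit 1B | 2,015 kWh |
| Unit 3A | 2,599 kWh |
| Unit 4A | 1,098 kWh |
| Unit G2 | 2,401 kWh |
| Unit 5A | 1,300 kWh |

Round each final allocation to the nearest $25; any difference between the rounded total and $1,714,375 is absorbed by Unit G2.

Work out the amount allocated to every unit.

Sum of metered usage: 9,413.
Proportional shares: Unit 1B 2,015/9,413 × $1,714,375 = 366,988.81; Unit 3A 2,599/9,413 × $1,714,375 = 473,351.81; Unit 4A 1,098/9,413 × $1,714,375 = 199,977.03; Unit G2 2,401/9,413 × $1,714,375 = 437,290.38; Unit 5A 1,300/9,413 × $1,714,375 = 236,766.97.
At nearest $25: Unit 1B $367,000; Unit 3A $473,350; Unit 4A $199,975; Unit G2 $437,300; Unit 5A $236,775. Sum = $1,714,400.
Difference $1,714,375 − $1,714,400 = −$25 applied to Unit G2: Unit G2 becomes $437,275.

Unit 1B: $367,000 · Unit 3A: $473,350 · Unit 4A: $199,975 · Unit G2: $437,275 · Unit 5A: $236,775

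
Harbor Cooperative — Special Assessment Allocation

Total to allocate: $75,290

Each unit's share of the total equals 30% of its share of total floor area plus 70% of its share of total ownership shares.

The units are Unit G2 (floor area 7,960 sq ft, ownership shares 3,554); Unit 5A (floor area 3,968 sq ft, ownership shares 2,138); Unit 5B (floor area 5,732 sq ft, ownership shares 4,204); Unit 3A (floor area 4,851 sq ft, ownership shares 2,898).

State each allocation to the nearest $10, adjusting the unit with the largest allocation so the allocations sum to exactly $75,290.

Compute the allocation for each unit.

Totals — floor area 22,511, ownership shares 12,794.
Combined weights (30% floor area + 70% ownership shares): Unit G2 0.3005; Unit 5A 0.1699; Unit 5B 0.3064; Unit 3A 0.2232.
Proportional shares: Unit G2 22,627.05; Unit 5A 12,788.57; Unit 5B 23,069.11; Unit 3A 16,805.26.
After rounding ($10): Unit G2 $22,630; Unit 5A $12,790; Unit 5B $23,070; Unit 3A $16,810. Sum = $75,300.
Difference $75,290 − $75,300 = −$10 applied to largest allocation (Unit 5B): Unit 5B becomes $23,060.

Unit G2: $22,630; Unit 5A: $12,790; Unit 5B: $23,060; Unit 3A: $16,810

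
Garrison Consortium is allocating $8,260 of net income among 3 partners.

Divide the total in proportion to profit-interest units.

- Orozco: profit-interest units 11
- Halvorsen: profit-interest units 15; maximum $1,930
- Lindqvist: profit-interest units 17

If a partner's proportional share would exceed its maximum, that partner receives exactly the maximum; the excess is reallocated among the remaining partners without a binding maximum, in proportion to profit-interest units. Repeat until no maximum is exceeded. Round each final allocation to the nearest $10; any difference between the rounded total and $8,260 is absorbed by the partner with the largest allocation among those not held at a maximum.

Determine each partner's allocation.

Profit-interest units total: 43.
Proportional shares (ignoring caps): Orozco 2,113.02; Halvorsen 2,881.40; Lindqvist 3,265.58.
Cap binds for Halvorsen ($1,930); balance $6,330 reallocated over remaining profit-interest units 28.
Shares after redistribution: Orozco 2,486.79 → $2,490; Lindqvist 3,843.21 → $3,840.

Orozco: $2,490; Halvorsen: $1,930; Lindqvist: $3,840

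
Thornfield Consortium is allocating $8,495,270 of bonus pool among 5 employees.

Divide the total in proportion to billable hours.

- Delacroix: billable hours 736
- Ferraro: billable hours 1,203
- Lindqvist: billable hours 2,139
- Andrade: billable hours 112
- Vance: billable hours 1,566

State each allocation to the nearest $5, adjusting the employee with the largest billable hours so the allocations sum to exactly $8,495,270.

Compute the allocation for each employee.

Billable hours total: 5,756.
Raw shares: Delacroix 736/5,756 × $8,495,270 = 1,086,261.07; Ferraro 1,203/5,756 × $8,495,270 = 1,775,505.53; Lindqvist 2,139/5,756 × $8,495,270 = 3,156,946.24; Andrade 112/5,756 × $8,495,270 = 165,300.60; Vance 1,566/5,756 × $8,495,270 = 2,311,256.57.
Rounded to nearest $5: Delacroix $1,086,260; Ferraro $1,775,505; Lindqvist $3,156,945; Andrade $165,300; Vance $2,311,255. Sum = $8,495,265.
Difference $8,495,270 − $8,495,265 = +$5 applied to largest billable hours (Lindqvist): Lindqvist becomes $3,156,950.

Delacroix: $1,086,260; Ferraro: $1,775,505; Lindqvist: $3,156,950; Andrade: $165,300; Vance: $2,311,255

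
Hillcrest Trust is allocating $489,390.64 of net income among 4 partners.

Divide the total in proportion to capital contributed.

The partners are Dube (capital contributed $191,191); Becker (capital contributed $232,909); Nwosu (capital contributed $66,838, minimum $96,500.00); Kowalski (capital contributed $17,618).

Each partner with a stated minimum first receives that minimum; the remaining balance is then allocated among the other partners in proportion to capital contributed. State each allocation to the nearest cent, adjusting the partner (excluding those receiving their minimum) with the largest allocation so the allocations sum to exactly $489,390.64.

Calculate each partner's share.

Minimums first: Nwosu $96,500.00. Residual $392,890.64.
Residual split over remaining capital contributed 441,718: Dube 170,056.8108 → $170,056.81; Becker 207,163.3170 → $207,163.32; Kowalski 15,670.5122 → $15,670.51.

Dube: $170,056.81 | Becker: $207,163.32 | Nwosu: $96,500.00 | Kowalski: $15,670.51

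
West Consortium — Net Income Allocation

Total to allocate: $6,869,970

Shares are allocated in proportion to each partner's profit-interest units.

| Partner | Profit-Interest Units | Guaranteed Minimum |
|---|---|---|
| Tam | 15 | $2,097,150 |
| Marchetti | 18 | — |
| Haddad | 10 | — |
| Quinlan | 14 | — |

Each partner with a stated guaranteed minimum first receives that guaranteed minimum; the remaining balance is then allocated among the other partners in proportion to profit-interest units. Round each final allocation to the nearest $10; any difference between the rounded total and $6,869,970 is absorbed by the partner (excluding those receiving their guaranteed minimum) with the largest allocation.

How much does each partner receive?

Minimums first: Tam $2,097,150. Remaining pool $4,772,820.
Remaining pool split over remaining profit-interest units 42: Marchetti 2,045,494.29 → $2,045,490; Haddad 1,136,385.71 → $1,136,390; Quinlan 1,590,940.00 → $1,590,940.

Tam: $2,097,150 · Marchetti: $2,045,490 · Haddad: $1,136,390 · Quinlan: $1,590,940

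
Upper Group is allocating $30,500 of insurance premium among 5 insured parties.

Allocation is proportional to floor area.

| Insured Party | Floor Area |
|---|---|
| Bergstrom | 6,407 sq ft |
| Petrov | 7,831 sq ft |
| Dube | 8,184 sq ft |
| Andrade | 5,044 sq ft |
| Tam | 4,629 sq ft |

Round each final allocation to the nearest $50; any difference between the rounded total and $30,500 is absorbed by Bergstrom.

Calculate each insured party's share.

Bergstrom: $6,050; Petrov: $7,450; Dube: $7,800; Andrade: $4,800; Tam: $4,400

Floor area total: 32,095.
Pro-rata amounts: Bergstrom 6,407/32,095 × $30,500 = 6,088.60; Petrov 7,831/32,095 × $30,500 = 7,441.83; Dube 8,184/32,095 × $30,500 = 7,777.29; Andrade 5,044/32,095 × $30,500 = 4,793.33; Tam 4,629/32,095 × $30,500 = 4,398.96.
After rounding ($50): Bergstrom $6,100; Petrov $7,450; Dube $7,800; Andrade $4,800; Tam $4,400. Sum = $30,550.
Difference $30,500 − $30,550 = −$50 applied to Bergstrom: Bergstrom becomes $6,050.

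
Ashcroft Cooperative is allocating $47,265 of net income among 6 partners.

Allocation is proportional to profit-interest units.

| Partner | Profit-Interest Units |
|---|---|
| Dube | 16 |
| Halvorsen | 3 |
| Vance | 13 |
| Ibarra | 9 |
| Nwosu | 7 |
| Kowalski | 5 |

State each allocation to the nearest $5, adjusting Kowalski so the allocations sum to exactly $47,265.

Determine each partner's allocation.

Profit-interest units total: 53.
Pro-rata amounts: Dube 16/53 × $47,265 = 14,268.68; Halvorsen 3/53 × $47,265 = 2,675.38; Vance 13/53 × $47,265 = 11,593.30; Ibarra 9/53 × $47,265 = 8,026.13; Nwosu 7/53 × $47,265 = 6,242.55; Kowalski 5/53 × $47,265 = 4,458.96.
At nearest $5: Dube $14,270; Halvorsen $2,675; Vance $11,595; Ibarra $8,025; Nwosu $6,245; Kowalski $4,460. Sum = $47,270.
Difference $47,265 − $47,270 = −$5 applied to Kowalski: Kowalski becomes $4,455.

Dube: $14,270 | Halvorsen: $2,675 | Vance: $11,595 | Ibarra: $8,025 | Nwosu: $6,245 | Kowalski: $4,455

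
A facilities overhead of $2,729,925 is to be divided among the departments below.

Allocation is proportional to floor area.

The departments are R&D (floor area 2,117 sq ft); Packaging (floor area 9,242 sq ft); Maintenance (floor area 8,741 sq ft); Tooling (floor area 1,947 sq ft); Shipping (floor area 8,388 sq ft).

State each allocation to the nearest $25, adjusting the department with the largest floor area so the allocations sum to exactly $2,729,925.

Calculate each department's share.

R&D: $189,900 · Packaging: $828,950 · Maintenance: $784,050 · Tooling: $174,650 · Shipping: $752,375

Total floor area = 30,435.
Proportional shares: R&D 2,117/30,435 × $2,729,925 = 189,888.33; Packaging 9,242/30,435 × $2,729,925 = 828,978.70; Maintenance 8,741/30,435 × $2,729,925 = 784,040.56; Tooling 1,947/30,435 × $2,729,925 = 174,639.85; Shipping 8,388/30,435 × $2,729,925 = 752,377.56.
At nearest $25: R&D $189,900; Packaging $828,975; Maintenance $784,050; Tooling $174,650; Shipping $752,375. Sum = $2,729,950.
Difference $2,729,925 − $2,729,950 = −$25 applied to largest floor area (Packaging): Packaging becomes $828,950.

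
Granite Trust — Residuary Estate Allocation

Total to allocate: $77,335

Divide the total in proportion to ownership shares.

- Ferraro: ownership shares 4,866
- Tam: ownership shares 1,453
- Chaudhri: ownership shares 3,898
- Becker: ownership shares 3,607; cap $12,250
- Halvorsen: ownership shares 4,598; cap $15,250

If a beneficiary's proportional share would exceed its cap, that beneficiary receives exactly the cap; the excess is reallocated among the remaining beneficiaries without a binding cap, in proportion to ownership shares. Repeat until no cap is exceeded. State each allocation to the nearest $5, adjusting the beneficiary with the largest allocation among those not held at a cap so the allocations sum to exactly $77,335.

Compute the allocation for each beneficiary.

Ferraro: $23,735; Tam: $7,085; Chaudhri: $19,015; Becker: $12,250; Halvorsen: $15,250

Sum of ownership shares: 18,422.
Proportional shares (ignoring caps): Ferraro 20,427.32; Tam 6,099.65; Chaudhri 16,363.69; Becker 15,142.08; Halvorsen 19,302.27.
Capped: Becker ($12,250), Halvorsen ($15,250); remaining pool $49,835 reallocated over remaining ownership shares 10,217.
Redistributed shares: Ferraro 23,734.67 → $23,735; Tam 7,087.23 → $7,085; Chaudhri 19,013.10 → $19,015.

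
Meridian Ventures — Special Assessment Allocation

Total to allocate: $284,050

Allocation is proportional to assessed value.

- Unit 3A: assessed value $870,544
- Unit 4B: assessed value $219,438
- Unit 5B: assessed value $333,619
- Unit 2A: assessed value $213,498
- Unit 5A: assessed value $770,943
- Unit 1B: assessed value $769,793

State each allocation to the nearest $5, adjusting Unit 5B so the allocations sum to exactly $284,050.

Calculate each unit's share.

Unit 3A: $77,815 · Unit 4B: $19,615 · Unit 5B: $29,815 · Unit 2A: $19,085 · Unit 5A: $68,910 · Unit 1B: $68,810

Sum of assessed value: 3,177,835.
Raw shares: Unit 3A 870,544/3,177,835 × $284,050 = 77,813.36; Unit 4B 219,438/3,177,835 × $284,050 = 19,614.41; Unit 5B 333,619/3,177,835 × $284,050 = 29,820.45; Unit 2A 213,498/3,177,835 × $284,050 = 19,083.47; Unit 5A 770,943/3,177,835 × $284,050 = 68,910.55; Unit 1B 769,793/3,177,835 × $284,050 = 68,807.76.
Rounded to nearest $5: Unit 3A $77,815; Unit 4B $19,615; Unit 5B $29,820; Unit 2A $19,085; Unit 5A $68,910; Unit 1B $68,810. Sum = $284,055.
Difference $284,050 − $284,055 = −$5 applied to Unit 5B: Unit 5B becomes $29,815.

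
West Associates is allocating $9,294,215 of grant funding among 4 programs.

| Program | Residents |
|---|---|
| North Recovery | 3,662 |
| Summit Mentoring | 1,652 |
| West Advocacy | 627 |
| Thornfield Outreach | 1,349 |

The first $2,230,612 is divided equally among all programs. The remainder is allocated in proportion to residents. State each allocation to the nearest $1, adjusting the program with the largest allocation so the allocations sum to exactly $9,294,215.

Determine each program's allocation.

North Recovery: $4,105,926 · Summit Mentoring: $2,158,349 · West Advocacy: $1,165,181 · Thornfield Outreach: $1,864,759

Equal tier: $2,230,612 ÷ 4 = $557,653 apiece.
Remainder $7,063,603 by residents (total 7,290): North Recovery 3,548,273.55 → $3,548,274; Summit Mentoring 1,600,695.77 → $1,600,696; West Advocacy 607,527.99 → $607,528; Thornfield Outreach 1,307,105.69 → $1,307,106.
Rounding difference −$1 on remainder applied to North Recovery.
Totals: North Recovery $557,653 + $3,548,273 = $4,105,926; Summit Mentoring $557,653 + $1,600,696 = $2,158,349; West Advocacy $557,653 + $607,528 = $1,165,181; Thornfield Outreach $557,653 + $1,307,106 = $1,864,759.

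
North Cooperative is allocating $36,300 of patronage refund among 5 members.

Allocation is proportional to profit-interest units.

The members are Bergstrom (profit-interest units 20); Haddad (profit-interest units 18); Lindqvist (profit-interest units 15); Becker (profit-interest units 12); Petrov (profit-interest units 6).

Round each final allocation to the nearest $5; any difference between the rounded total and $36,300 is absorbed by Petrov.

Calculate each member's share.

Bergstrom: $10,225; Haddad: $9,205; Lindqvist: $7,670; Becker: $6,135; Petrov: $3,065

Total profit-interest units = 71.
Pro-rata amounts: Bergstrom 20/71 × $36,300 = 10,225.35; Haddad 18/71 × $36,300 = 9,202.82; Lindqvist 15/71 × $36,300 = 7,669.01; Becker 12/71 × $36,300 = 6,135.21; Petrov 6/71 × $36,300 = 3,067.61.
Rounded to nearest $5: Bergstrom $10,225; Haddad $9,205; Lindqvist $7,670; Becker $6,135; Petrov $3,070. Sum = $36,305.
Difference $36,300 − $36,305 = −$5 applied to Petrov: Petrov becomes $3,065.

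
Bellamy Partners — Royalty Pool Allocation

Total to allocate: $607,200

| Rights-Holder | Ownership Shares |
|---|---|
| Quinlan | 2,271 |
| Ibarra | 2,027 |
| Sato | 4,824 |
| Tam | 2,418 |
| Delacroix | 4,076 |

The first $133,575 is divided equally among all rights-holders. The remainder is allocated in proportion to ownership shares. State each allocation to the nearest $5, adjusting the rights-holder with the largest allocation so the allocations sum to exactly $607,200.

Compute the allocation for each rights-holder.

$133,575 shared equally gives $26,715 per rights-holder.
Remainder $473,625 by ownership shares (total 15,616): Quinlan 68,878.23 → $68,880; Ibarra 61,477.84 → $61,480; Sato 146,309.36 → $146,310; Tam 73,336.66 → $73,335; Delacroix 123,622.92 → $123,625.
Rounding difference −$5 on remainder applied to Sato.
Totals: Quinlan $26,715 + $68,880 = $95,595; Ibarra $26,715 + $61,480 = $88,195; Sato $26,715 + $146,305 = $173,020; Tam $26,715 + $73,335 = $100,050; Delacroix $26,715 + $123,625 = $150,340.

Quinlan: $95,595 · Ibarra: $88,195 · Sato: $173,020 · Tam: $100,050 · Delacroix: $150,340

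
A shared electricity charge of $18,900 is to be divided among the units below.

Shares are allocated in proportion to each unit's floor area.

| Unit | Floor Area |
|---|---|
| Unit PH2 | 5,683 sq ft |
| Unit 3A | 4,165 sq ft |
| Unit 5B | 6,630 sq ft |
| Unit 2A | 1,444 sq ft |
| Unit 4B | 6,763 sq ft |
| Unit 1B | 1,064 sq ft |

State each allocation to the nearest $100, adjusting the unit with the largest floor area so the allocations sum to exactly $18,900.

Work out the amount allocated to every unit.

Unit PH2: $4,200 · Unit 3A: $3,100 · Unit 5B: $4,900 · Unit 2A: $1,100 · Unit 4B: $4,800 · Unit 1B: $800

Floor area total: 5,683 + 4,165 + 6,630 + 1,444 + 6,763 + 1,064 = 25,749.
Proportional shares: Unit PH2 4,171.37; Unit 3A 3,057.15; Unit 5B 4,866.48; Unit 2A 1,059.91; Unit 4B 4,964.10; Unit 1B 780.99.
At nearest $100: Unit PH2 $4,200; Unit 3A $3,100; Unit 5B $4,900; Unit 2A $1,100; Unit 4B $5,000; Unit 1B $800. Sum = $19,100.
Difference $18,900 − $19,100 = −$200 applied to largest floor area (Unit 4B): Unit 4B becomes $4,800.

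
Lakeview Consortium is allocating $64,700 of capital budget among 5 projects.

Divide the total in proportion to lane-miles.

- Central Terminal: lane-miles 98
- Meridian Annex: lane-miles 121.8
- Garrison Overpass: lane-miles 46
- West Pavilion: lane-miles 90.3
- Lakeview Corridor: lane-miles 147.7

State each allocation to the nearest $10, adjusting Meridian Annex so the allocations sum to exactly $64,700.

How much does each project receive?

Lane-miles total: 503.8.
Pro-rata amounts: Central Terminal 98/503.8 × $64,700 = 12,585.55; Meridian Annex 121.8/503.8 × $64,700 = 15,642.04; Garrison Overpass 46/503.8 × $64,700 = 5,907.50; West Pavilion 90.3/503.8 × $64,700 = 11,596.69; Lakeview Corridor 147.7/503.8 × $64,700 = 18,968.22.
After rounding ($10): Central Terminal $12,590; Meridian Annex $15,640; Garrison Overpass $5,910; West Pavilion $11,600; Lakeview Corridor $18,970. Sum = $64,710.
Difference $64,700 − $64,710 = −$10 applied to Meridian Annex: Meridian Annex becomes $15,630.

Central Terminal: $12,590 | Meridian Annex: $15,630 | Garrison Overpass: $5,910 | West Pavilion: $11,600 | Lakeview Corridor: $18,970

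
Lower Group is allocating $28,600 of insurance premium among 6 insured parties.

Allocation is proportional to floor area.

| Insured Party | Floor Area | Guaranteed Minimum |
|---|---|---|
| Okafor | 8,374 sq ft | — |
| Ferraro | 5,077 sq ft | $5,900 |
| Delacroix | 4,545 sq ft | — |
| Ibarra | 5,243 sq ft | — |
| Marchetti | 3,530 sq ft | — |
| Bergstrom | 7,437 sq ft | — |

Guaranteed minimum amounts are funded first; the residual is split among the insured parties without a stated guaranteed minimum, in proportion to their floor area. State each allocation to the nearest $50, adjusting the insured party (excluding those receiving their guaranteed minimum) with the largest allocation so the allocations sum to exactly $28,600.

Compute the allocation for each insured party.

Okafor: $6,500 | Ferraro: $5,900 | Delacroix: $3,550 | Ibarra: $4,100 | Marchetti: $2,750 | Bergstrom: $5,800

Minimums first: Ferraro $5,900. Balance $22,700.
Balance split over remaining floor area 29,129: Okafor 6,525.79 → $6,550; Delacroix 3,541.88 → $3,550; Ibarra 4,085.83 → $4,100; Marchetti 2,750.90 → $2,750; Bergstrom 5,795.60 → $5,800.
Rounding difference −$50 applied to Okafor → $6,500.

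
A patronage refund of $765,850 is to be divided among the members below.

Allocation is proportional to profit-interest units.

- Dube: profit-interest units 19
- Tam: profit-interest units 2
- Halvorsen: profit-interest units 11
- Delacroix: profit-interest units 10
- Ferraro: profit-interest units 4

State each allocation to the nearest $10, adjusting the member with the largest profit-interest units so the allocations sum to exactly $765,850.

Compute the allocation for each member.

Dube: $316,320 · Tam: $33,300 · Halvorsen: $183,140 · Delacroix: $166,490 · Ferraro: $66,600

Combined profit-interest units = 46.
Pro-rata amounts: Dube 19/46 × $765,850 = 316,329.35; Tam 2/46 × $765,850 = 33,297.83; Halvorsen 11/46 × $765,850 = 183,138.04; Delacroix 10/46 × $765,850 = 166,489.13; Ferraro 4/46 × $765,850 = 66,595.65.
Rounded to nearest $10: Dube $316,330; Tam $33,300; Halvorsen $183,140; Delacroix $166,490; Ferraro $66,600. Sum = $765,860.
Difference $765,850 − $765,860 = −$10 applied to largest profit-interest units (Dube): Dube becomes $316,320.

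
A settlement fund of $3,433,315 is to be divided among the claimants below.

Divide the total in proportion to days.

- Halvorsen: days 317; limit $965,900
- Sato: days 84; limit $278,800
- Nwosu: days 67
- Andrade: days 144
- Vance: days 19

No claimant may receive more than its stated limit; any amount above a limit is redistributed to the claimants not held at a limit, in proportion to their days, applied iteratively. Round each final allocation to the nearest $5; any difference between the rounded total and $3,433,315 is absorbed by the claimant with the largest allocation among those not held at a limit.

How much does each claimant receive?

Halvorsen: $965,900 · Sato: $278,800 · Nwosu: $637,555 · Andrade: $1,370,260 · Vance: $180,800

Days total: 631.
Pro-rata shares before constraints: Halvorsen 1,724,819.10; Sato 457,049.86; Nwosu 364,551.67; Andrade 783,514.04; Vance 103,380.32.
Capped: Halvorsen ($965,900), Sato ($278,800); remaining pool $2,188,615 reallocated over remaining days 230.
Shares after redistribution: Nwosu 637,553.07 → $637,555; Andrade 1,370,263.30 → $1,370,265; Vance 180,798.63 → $180,800.
Rounding difference −$5 applied to Andrade → $1,370,260.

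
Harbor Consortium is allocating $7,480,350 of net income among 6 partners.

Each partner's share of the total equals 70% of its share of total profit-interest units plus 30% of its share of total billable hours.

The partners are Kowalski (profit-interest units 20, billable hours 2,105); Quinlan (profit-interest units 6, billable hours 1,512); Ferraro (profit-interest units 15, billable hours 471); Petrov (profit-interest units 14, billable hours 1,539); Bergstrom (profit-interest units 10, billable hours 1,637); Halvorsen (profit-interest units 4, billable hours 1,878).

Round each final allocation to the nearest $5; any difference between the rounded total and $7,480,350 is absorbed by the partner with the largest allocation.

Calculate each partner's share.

Kowalski: $2,034,470; Quinlan: $826,480; Ferraro: $1,253,930; Petrov: $1,440,210; Bergstrom: $1,160,715; Halvorsen: $764,545

Profit-interest units total 69; billable hours total 9,142.
Composite weights (70% profit-interest units + 30% billable hours): Kowalski 0.2720; Quinlan 0.1105; Ferraro 0.1676; Petrov 0.1925; Bergstrom 0.1552; Halvorsen 0.1022.
Unrounded shares: Kowalski 2,034,470.73; Quinlan 826,479.31; Ferraro 1,253,931.44; Petrov 1,440,207.93; Bergstrom 1,160,713.75; Halvorsen 764,546.85.
At nearest $5: Kowalski $2,034,470; Quinlan $826,480; Ferraro $1,253,930; Petrov $1,440,210; Bergstrom $1,160,715; Halvorsen $764,545. Sum = $7,480,350.
No rounding difference to absorb.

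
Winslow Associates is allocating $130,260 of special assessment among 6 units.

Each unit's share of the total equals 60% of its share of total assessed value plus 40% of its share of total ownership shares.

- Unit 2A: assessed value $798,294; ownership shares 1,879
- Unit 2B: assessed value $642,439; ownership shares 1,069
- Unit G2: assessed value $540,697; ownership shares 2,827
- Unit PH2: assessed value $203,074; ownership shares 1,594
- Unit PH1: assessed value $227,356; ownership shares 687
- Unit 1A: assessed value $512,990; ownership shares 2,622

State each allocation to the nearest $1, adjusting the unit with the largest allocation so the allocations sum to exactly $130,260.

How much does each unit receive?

Assessed value total 2,924,850; ownership shares total 10,678.
Combined weights (60% assessed value + 40% ownership shares): Unit 2A 0.2341; Unit 2B 0.1718; Unit G2 0.2168; Unit PH2 0.1014; Unit PH1 0.0724; Unit 1A 0.2035.
Pro-rata amounts: Unit 2A 30,500.21; Unit 2B 22,383.11; Unit G2 28,242.70; Unit PH2 13,204.44; Unit PH1 9,427.53; Unit 1A 26,502.02.
Rounded to nearest $1: Unit 2A $30,500; Unit 2B $22,383; Unit G2 $28,243; Unit PH2 $13,204; Unit PH1 $9,428; Unit 1A $26,502. Sum = $130,260.
No rounding difference to absorb.

Unit 2A: $30,500 | Unit 2B: $22,383 | Unit G2: $28,243 | Unit PH2: $13,204 | Unit PH1: $9,428 | Unit 1A: $26,502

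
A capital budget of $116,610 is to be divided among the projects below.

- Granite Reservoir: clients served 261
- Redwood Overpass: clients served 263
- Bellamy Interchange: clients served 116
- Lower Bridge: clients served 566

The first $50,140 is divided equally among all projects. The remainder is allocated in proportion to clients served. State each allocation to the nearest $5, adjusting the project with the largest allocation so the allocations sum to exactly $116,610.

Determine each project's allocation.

Granite Reservoir: $26,920 | Redwood Overpass: $27,030 | Bellamy Interchange: $18,930 | Lower Bridge: $43,730

Equal tier: $50,140 ÷ 4 = $12,535 apiece.
Remainder $66,470 by clients served (total 1,206): Granite Reservoir 14,385.30 → $14,385; Redwood Overpass 14,495.53 → $14,495; Bellamy Interchange 6,393.47 → $6,395; Lower Bridge 31,195.70 → $31,195.
Totals: Granite Reservoir $12,535 + $14,385 = $26,920; Redwood Overpass $12,535 + $14,495 = $27,030; Bellamy Interchange $12,535 + $6,395 = $18,930; Lower Bridge $12,535 + $31,195 = $43,730.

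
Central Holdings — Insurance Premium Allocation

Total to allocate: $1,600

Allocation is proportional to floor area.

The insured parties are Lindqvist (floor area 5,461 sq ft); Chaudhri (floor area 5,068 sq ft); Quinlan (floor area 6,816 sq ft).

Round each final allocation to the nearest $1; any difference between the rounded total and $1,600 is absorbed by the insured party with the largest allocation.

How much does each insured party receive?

Lindqvist: $504; Chaudhri: $468; Quinlan: $628

Floor area total: 17,345.
Pro-rata amounts: Lindqvist 5,461/17,345 × $1,600 = 503.75; Chaudhri 5,068/17,345 × $1,600 = 467.501; Quinlan 6,816/17,345 × $1,600 = 628.75.
At nearest $1: Lindqvist $504; Chaudhri $468; Quinlan $629. Sum = $1,601.
Difference $1,600 − $1,601 = −$1 applied to largest allocation (Quinlan): Quinlan becomes $628.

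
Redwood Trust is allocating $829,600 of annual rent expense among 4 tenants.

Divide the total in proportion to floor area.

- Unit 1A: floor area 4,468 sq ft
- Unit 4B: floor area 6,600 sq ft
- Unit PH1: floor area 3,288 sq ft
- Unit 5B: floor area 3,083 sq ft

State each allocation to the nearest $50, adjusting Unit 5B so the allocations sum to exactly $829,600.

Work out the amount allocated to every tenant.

Sum of floor area: 17,439.
Proportional shares: Unit 1A 4,468/17,439 × $829,600 = 212,549.62; Unit 4B 6,600/17,439 × $829,600 = 313,972.13; Unit PH1 3,288/17,439 × $829,600 = 156,415.21; Unit 5B 3,083/17,439 × $829,600 = 146,663.04.
After rounding ($50): Unit 1A $212,550; Unit 4B $313,950; Unit PH1 $156,400; Unit 5B $146,650. Sum = $829,550.
Difference $829,600 − $829,550 = +$50 applied to Unit 5B: Unit 5B becomes $146,700.

Unit 1A: $212,550 · Unit 4B: $313,950 · Unit PH1: $156,400 · Unit 5B: $146,700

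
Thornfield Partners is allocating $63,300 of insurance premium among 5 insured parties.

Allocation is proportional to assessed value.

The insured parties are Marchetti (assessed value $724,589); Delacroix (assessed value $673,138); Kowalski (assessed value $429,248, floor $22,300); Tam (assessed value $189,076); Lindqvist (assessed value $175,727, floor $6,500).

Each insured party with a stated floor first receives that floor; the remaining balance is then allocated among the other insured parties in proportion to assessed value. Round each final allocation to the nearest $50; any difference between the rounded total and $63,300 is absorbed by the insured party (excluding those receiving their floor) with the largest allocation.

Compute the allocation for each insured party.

Minimums first: Kowalski $22,300; Lindqvist $6,500. Remaining pool $34,500.
Remaining pool split over remaining assessed value 1,586,803: Marchetti 15,753.89 → $15,750; Delacroix 14,635.25 → $14,650; Tam 4,110.86 → $4,100.

Marchetti: $15,750; Delacroix: $14,650; Kowalski: $22,300; Tam: $4,100; Lindqvist: $6,500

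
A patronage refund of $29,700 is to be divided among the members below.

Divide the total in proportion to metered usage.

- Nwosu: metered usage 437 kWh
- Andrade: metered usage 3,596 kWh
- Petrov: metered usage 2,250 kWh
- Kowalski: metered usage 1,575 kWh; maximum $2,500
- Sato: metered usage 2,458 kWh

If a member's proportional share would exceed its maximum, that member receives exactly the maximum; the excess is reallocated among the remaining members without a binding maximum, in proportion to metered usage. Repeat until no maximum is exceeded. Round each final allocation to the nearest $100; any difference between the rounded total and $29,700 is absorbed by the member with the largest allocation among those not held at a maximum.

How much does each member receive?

Nwosu: $1,400; Andrade: $11,200; Petrov: $7,000; Kowalski: $2,500; Sato: $7,600

Total metered usage = 10,316.
Proportional shares (ignoring caps): Nwosu 1,258.13; Andrade 10,352.97; Petrov 6,477.80; Kowalski 4,534.46; Sato 7,076.64.
Capped: Kowalski ($2,500); residual $27,200 reallocated over remaining metered usage 8,741.
Remaining shares: Nwosu 1,359.84 → $1,400; Andrade 11,189.93 → $11,200; Petrov 7,001.49 → $7,000; Sato 7,648.74 → $7,600.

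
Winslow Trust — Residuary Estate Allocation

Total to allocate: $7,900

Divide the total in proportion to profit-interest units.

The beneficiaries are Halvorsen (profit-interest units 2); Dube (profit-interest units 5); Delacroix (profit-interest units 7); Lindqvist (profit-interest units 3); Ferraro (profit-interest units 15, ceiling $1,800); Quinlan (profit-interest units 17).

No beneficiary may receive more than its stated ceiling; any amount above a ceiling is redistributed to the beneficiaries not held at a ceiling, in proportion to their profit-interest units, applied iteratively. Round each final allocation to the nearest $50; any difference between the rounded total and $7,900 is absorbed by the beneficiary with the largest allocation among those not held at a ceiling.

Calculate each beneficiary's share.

Halvorsen: $350 · Dube: $900 · Delacroix: $1,250 · Lindqvist: $550 · Ferraro: $1,800 · Quinlan: $3,050

Combined profit-interest units = 49.
Proportional shares (ignoring caps): Halvorsen 322.45; Dube 806.12; Delacroix 1,128.57; Lindqvist 483.67; Ferraro 2,418.37; Quinlan 2,740.82.
Cap binds for Ferraro ($1,800); balance $6,100 reallocated over remaining profit-interest units 34.
Redistributed shares: Halvorsen 358.82 → $350; Dube 897.06 → $900; Delacroix 1,255.88 → $1,250; Lindqvist 538.24 → $550; Quinlan 3,050.00 → $3,050.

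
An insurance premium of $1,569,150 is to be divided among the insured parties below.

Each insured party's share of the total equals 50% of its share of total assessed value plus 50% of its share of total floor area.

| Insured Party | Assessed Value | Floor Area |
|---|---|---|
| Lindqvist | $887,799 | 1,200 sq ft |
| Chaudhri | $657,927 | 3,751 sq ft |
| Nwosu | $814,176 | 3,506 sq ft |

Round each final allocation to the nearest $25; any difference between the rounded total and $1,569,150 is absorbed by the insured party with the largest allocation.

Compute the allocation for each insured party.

Assessed value total 2,359,902; floor area total 8,457.
Composite weights (50% assessed value + 50% floor area): Lindqvist 0.2590; Chaudhri 0.3612; Nwosu 0.3798.
Unrounded shares: Lindqvist 406,485.11; Chaudhri 566,723.71; Nwosu 595,941.18.
At nearest $25: Lindqvist $406,475; Chaudhri $566,725; Nwosu $595,950. Sum = $1,569,150.
Rounded total matches; no reconciliation needed.

Lindqvist: $406,475 · Chaudhri: $566,725 · Nwosu: $595,950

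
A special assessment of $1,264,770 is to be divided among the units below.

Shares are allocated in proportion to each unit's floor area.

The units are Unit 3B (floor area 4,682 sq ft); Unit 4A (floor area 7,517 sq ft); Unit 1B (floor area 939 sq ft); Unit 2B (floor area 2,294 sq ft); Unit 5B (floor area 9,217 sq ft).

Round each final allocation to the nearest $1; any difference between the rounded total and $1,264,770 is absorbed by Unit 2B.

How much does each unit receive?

Unit 3B: $240,239 · Unit 4A: $385,706 · Unit 1B: $48,181 · Unit 2B: $117,709 · Unit 5B: $472,935

Total floor area = 24,649.
Raw shares: Unit 3B 4,682/24,649 × $1,264,770 = 240,239.08; Unit 4A 7,517/24,649 × $1,264,770 = 385,706.36; Unit 1B 939/24,649 × $1,264,770 = 48,181.23; Unit 2B 2,294/24,649 × $1,264,770 = 117,707.91; Unit 5B 9,217/24,649 × $1,264,770 = 472,935.42.
At nearest $1: Unit 3B $240,239; Unit 4A $385,706; Unit 1B $48,181; Unit 2B $117,708; Unit 5B $472,935. Sum = $1,264,769.
Difference $1,264,770 − $1,264,769 = +$1 applied to Unit 2B: Unit 2B becomes $117,709.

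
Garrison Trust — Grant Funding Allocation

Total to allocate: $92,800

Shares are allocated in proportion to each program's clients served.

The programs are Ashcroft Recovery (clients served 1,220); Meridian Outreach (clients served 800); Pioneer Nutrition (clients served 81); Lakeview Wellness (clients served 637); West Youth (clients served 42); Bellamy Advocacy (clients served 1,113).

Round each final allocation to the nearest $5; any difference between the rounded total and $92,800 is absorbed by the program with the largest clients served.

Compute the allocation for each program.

Ashcroft Recovery: $29,085 | Meridian Outreach: $19,070 | Pioneer Nutrition: $1,930 | Lakeview Wellness: $15,185 | West Youth: $1,000 | Bellamy Advocacy: $26,530

Total clients served = 1,220 + 800 + 81 + 637 + 42 + 1,113 = 3,893.
Raw shares: Ashcroft Recovery 29,081.94; Meridian Outreach 19,070.13; Pioneer Nutrition 1,930.85; Lakeview Wellness 15,184.59; West Youth 1,001.18; Bellamy Advocacy 26,531.31.
At nearest $5: Ashcroft Recovery $29,080; Meridian Outreach $19,070; Pioneer Nutrition $1,930; Lakeview Wellness $15,185; West Youth $1,000; Bellamy Advocacy $26,530. Sum = $92,795.
Difference $92,800 − $92,795 = +$5 applied to largest clients served (Ashcroft Recovery): Ashcroft Recovery becomes $29,085.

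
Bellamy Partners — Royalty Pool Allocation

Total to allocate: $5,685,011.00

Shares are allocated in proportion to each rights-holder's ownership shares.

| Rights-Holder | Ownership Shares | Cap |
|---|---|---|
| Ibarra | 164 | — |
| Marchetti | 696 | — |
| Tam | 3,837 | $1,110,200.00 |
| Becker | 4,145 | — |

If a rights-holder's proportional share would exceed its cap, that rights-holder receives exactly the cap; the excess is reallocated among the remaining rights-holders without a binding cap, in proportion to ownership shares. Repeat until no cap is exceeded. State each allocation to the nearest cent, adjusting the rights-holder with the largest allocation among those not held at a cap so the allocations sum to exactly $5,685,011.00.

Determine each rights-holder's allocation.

Combined ownership shares = 8,842.
Unconstrained shares: Ibarra 105,444.6736; Marchetti 447,496.9075; Tam 2,467,019.5891; Becker 2,665,049.8298.
Capped: Tam ($1,110,200.00); balance $4,574,811.00 reallocated over remaining ownership shares 5,005.
Shares after redistribution: Ibarra 149,903.8969 → $149,903.90; Marchetti 636,177.5137 → $636,177.51; Becker 3,788,729.5894 → $3,788,729.59.

Ibarra: $149,903.90; Marchetti: $636,177.51; Tam: $1,110,200.00; Becker: $3,788,729.59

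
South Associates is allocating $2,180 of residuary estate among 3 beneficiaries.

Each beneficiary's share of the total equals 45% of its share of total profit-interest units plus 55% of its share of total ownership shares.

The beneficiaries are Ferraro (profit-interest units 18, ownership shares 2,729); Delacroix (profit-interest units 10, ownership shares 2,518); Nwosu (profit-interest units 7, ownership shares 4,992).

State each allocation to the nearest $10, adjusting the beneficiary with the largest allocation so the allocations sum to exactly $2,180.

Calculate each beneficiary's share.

Ferraro: $820; Delacroix: $580; Nwosu: $780

Totals — profit-interest units 35, ownership shares 10,239.
Composite weights (45% profit-interest units + 55% ownership shares): Ferraro 0.3780; Delacroix 0.2638; Nwosu 0.3582.
Unrounded shares: Ferraro 824.08; Delacroix 575.15; Nwosu 780.77.
After rounding ($10): Ferraro $820; Delacroix $580; Nwosu $780. Sum = $2,180.
Rounded total matches; no reconciliation needed.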